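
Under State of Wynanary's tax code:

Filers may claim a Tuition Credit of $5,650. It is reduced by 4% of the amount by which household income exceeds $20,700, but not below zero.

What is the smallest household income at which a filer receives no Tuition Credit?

$161,950

The credit falls by 4% of each dollar above $20,700, so it reaches zero when the excess is $5,650 / 4% = $141,250: income = $20,700 + $141,250 = $161,950.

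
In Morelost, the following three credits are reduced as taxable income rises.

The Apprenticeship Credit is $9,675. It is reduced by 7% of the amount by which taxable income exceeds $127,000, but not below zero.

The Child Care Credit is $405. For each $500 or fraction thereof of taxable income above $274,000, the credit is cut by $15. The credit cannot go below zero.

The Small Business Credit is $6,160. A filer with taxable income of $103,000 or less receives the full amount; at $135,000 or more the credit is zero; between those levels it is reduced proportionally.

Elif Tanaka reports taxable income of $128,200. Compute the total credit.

Apprenticeship Credit: 7% of the $1,200 excess over $127,000 is $84; credit = $9,675 − $84 = $9,591.
Child Care Credit: $128,200 is at or below the $274,000 threshold, so the full $405 applies.
Small Business Credit: $128,200 is $25,200 into a $32,000 phase-out range, leaving 6,800/32,000 of the credit: $6,160 × 6,800/32,000 = $1,309.
Total: $9,591 + $405 + $1,309 = $11,305.

$11,305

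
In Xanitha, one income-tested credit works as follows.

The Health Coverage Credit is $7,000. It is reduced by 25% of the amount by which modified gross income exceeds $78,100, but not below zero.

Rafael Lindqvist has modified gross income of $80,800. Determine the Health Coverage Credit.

$6,325

Health Coverage Credit: 25% of the $2,700 excess over $78,100 is $675; credit = $7,000 − $675 = $6,325.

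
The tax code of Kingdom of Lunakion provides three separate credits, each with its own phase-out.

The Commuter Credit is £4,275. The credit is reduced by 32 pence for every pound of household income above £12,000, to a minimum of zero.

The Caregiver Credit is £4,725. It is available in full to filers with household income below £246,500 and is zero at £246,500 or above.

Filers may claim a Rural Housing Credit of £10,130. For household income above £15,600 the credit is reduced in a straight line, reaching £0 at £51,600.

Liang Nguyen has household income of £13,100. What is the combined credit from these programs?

£18,778

Commuter Credit: 32% of the £1,100 excess over £12,000 is £352; credit = £4,275 − £352 = £3,923.
Caregiver Credit: £13,100 is below the £246,500 cutoff, so the full £4,725 applies.
Rural Housing Credit: £13,100 is at or below the £15,600 threshold, so the full £10,130 applies.
Total: £3,923 + £4,725 + £10,130 = £18,778.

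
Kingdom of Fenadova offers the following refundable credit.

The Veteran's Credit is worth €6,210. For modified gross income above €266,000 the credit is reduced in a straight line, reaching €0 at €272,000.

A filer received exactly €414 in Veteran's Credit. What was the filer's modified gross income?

€271,600

€414 is 414/6,210 of the full €6,210, so 5,796/6,210 of the €6,000 range has been used: income = €266,000 + €6,000 × 5,796/6,210 = €271,600.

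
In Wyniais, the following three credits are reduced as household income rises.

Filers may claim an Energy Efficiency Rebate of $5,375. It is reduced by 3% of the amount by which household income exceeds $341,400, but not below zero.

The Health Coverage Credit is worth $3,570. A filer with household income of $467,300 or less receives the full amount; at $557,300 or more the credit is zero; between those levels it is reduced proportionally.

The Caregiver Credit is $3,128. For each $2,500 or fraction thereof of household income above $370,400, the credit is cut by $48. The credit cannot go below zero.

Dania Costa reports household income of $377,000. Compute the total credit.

Energy Efficiency Rebate: 3% of the $35,600 excess over $341,400 is $1,068; credit = $5,375 − $1,068 = $4,307.
Health Coverage Credit: $377,000 is at or below the $467,300 threshold, so the full $3,570 applies.
Caregiver Credit: income exceeds $370,400 by $6,600, which is 3 full-or-partial $2,500 increments; reduction = 3 × $48 = $144, leaving $2,984.
Total: $4,307 + $3,570 + $2,984 = $10,861.

$10,861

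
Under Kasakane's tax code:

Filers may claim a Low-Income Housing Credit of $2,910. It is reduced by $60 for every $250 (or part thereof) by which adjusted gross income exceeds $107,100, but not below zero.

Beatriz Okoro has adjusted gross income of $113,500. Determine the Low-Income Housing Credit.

$1,350

Low-Income Housing Credit: income exceeds $107,100 by $6,400, which is 26 full-or-partial $250 increments; reduction = 26 × $60 = $1,560, leaving $1,350.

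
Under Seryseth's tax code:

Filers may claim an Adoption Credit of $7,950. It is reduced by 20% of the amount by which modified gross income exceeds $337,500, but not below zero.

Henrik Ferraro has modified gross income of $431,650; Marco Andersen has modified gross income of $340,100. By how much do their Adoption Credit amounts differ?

$7,430

Henrik ($431,650): Adoption Credit: 20% of the $94,150 excess over $337,500 is $18,830 ≥ base, so the credit is $0.
Marco ($340,100): Adoption Credit: 20% of the $2,600 excess over $337,500 is $520; credit = $7,950 − $520 = $7,430.
Difference: |$0 − $7,430| = $7,430.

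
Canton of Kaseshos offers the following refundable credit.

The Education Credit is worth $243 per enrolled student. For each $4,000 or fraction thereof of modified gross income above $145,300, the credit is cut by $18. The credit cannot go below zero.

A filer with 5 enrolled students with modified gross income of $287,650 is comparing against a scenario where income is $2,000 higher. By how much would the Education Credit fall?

$18

At $287,650 — base = 5 × $243 = $1,215. income exceeds $145,300 by $142,350, which is 36 full-or-partial $4,000 increments; reduction = 36 × $18 = $648, leaving $567.
At $289,650 — base = 5 × $243 = $1,215. income exceeds $145,300 by $144,350, which is 37 full-or-partial $4,000 increments; reduction = 37 × $18 = $666, leaving $549.
Lost: $567 − $549 = $18.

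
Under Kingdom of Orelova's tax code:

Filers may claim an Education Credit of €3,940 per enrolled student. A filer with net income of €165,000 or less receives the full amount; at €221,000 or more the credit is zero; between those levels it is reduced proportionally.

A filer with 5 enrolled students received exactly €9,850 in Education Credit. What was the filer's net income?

Full credit = 5 × €3,940 = €19,700.
€9,850 is 9,850/19,700 of the full €19,700, so 9,850/19,700 of the €56,000 range has been used: income = €165,000 + €56,000 × 9,850/19,700 = €193,000.

€193,000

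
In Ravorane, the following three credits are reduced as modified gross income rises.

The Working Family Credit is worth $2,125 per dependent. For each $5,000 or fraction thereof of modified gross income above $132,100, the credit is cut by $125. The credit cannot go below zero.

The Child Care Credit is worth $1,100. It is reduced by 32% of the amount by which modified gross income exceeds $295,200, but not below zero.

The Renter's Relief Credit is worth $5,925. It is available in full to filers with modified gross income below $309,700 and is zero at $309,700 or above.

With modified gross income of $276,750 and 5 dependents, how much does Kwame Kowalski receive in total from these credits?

$14,025

Working Family Credit: base = 5 × $2,125 = $10,625. income exceeds $132,100 by $144,650, which is 29 full-or-partial $5,000 increments; reduction = 29 × $125 = $3,625, leaving $7,000.
Child Care Credit: $276,750 is at or below the $295,200 threshold, so the full $1,100 applies.
Renter's Relief Credit: $276,750 is below the $309,700 cutoff, so the full $5,925 applies.
Total: $7,000 + $1,100 + $5,925 = $14,025.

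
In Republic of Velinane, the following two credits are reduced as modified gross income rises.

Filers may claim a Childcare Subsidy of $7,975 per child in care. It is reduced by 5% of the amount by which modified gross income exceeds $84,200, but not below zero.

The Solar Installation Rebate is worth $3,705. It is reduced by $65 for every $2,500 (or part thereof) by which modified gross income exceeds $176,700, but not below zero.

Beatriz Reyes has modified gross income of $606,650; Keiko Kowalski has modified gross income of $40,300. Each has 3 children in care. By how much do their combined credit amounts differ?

Beatriz ($606,650): Childcare Subsidy: base = 3 × $7,975 = $23,925. 5% of the $522,450 excess over $84,200 is $26,122.50 ≥ base, so the credit is $0. Solar Installation Rebate: income exceeds $176,700 by $429,950 → 172 increments × $65 = $11,180 ≥ base, so the credit is $0. total $0 + $0 = $0
Keiko ($40,300): Childcare Subsidy: base = 3 × $7,975 = $23,925. $40,300 is at or below the $84,200 threshold, so the full $23,925 applies. Solar Installation Rebate: $40,300 is at or below the $176,700 threshold, so the full $3,705 applies. total $23,925 + $3,705 = $27,630
Difference: |$0 − $27,630| = $27,630.

$27,630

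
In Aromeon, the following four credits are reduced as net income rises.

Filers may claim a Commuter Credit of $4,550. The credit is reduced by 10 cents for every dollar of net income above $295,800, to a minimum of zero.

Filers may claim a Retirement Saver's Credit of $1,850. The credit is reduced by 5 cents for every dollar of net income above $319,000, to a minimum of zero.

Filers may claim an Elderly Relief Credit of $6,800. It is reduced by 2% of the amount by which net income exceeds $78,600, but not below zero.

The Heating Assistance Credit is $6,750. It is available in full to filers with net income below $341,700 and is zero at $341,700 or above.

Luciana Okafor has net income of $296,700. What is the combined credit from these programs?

Commuter Credit: 10% of the $900 excess over $295,800 is $90; credit = $4,550 − $90 = $4,460.
Retirement Saver's Credit: $296,700 is at or below the $319,000 threshold, so the full $1,850 applies.
Elderly Relief Credit: 2% of the $218,100 excess over $78,600 is $4,362; credit = $6,800 − $4,362 = $2,438.
Heating Assistance Credit: $296,700 is below the $341,700 cutoff, so the full $6,750 applies.
Total: $4,460 + $1,850 + $2,438 + $6,750 = $15,498.

$15,498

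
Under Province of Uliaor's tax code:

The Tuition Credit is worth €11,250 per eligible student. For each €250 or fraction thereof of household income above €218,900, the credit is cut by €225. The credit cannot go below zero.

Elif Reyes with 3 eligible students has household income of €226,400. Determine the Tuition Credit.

Tuition Credit: base = 3 × €11,250 = €33,750. income exceeds €218,900 by €7,500, which is 30 full-or-partial €250 increments; reduction = 30 × €225 = €6,750, leaving €27,000.

€27,000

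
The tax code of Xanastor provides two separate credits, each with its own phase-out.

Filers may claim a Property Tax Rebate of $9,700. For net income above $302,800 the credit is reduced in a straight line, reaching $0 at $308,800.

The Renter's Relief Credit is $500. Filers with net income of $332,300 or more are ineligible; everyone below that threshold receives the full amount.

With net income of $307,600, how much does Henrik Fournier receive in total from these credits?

Property Tax Rebate: $307,600 is $4,800 into a $6,000 phase-out range, leaving 1,200/6,000 of the credit: $9,700 × 1,200/6,000 = $1,940.
Renter's Relief Credit: $307,600 is below the $332,300 cutoff, so the full $500 applies.
Total: $1,940 + $500 = $2,440.

$2,440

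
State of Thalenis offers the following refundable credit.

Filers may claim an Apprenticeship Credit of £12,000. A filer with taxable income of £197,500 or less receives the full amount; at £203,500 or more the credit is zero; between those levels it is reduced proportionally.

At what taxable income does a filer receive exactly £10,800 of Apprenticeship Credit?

£10,800 is 10,800/12,000 of the full £12,000, so 1,200/12,000 of the £6,000 range has been used: income = £197,500 + £6,000 × 1,200/12,000 = £198,100.

£198,100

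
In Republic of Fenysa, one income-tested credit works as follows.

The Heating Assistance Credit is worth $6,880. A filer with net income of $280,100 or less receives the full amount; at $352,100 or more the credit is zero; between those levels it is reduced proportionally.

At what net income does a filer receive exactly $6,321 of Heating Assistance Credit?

$285,950

$6,321 is 6,321/6,880 of the full $6,880, so 559/6,880 of the $72,000 range has been used: income = $280,100 + $72,000 × 559/6,880 = $285,950.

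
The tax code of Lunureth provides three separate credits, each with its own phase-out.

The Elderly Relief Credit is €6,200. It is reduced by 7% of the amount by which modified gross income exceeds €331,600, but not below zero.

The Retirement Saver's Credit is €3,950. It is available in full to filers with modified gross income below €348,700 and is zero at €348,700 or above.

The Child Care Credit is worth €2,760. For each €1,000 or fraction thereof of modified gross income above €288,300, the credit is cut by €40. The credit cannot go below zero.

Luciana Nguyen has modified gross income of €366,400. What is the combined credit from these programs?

Elderly Relief Credit: 7% of the €34,800 excess over €331,600 is €2,436; credit = €6,200 − €2,436 = €3,764.
Retirement Saver's Credit: €366,400 meets or exceeds the €348,700 cutoff, so the credit is €0.
Child Care Credit: income exceeds €288,300 by €78,100 → 79 increments × €40 = €3,160 ≥ base, so the credit is €0.
Total: €3,764 + €0 + €0 = €3,764.

€3,764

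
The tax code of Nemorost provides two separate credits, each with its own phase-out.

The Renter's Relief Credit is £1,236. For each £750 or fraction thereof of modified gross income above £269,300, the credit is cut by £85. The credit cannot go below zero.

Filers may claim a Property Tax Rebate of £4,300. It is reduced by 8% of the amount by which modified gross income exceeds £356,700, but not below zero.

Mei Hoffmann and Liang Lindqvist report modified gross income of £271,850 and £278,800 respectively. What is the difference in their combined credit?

Mei (£271,850): Renter's Relief Credit: income exceeds £269,300 by £2,550, which is 4 full-or-partial £750 increments; reduction = 4 × £85 = £340, leaving £896. Property Tax Rebate: £271,850 is at or below the £356,700 threshold, so the full £4,300 applies. total £896 + £4,300 = £5,196
Liang (£278,800): Renter's Relief Credit: income exceeds £269,300 by £9,500, which is 13 full-or-partial £750 increments; reduction = 13 × £85 = £1,105, leaving £131. Property Tax Rebate: £278,800 is at or below the £356,700 threshold, so the full £4,300 applies. total £131 + £4,300 = £4,431
Difference: |£5,196 − £4,431| = £765.

£765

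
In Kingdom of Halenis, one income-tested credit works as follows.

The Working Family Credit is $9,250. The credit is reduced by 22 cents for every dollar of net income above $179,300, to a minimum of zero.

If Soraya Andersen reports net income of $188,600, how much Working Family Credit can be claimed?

Working Family Credit: 22% of the $9,300 excess over $179,300 is $2,046; credit = $9,250 − $2,046 = $7,204.

$7,204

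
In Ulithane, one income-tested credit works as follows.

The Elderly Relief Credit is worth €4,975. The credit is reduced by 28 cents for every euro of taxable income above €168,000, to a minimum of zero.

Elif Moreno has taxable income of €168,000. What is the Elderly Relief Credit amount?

Elderly Relief Credit: €168,000 is at or below the €168,000 threshold, so the full €4,975 applies.

€4,975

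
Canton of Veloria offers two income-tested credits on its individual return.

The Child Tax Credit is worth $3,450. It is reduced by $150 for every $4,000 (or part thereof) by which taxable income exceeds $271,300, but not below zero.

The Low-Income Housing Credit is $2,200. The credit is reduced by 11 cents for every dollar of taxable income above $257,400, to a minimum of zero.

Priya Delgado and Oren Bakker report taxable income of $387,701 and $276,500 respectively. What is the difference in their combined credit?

$3,249

Priya ($387,701): Child Tax Credit: income exceeds $271,300 by $116,401 → 30 increments × $150 = $4,500 ≥ base, so the credit is $0. Low-Income Housing Credit: 11% of the $130,301 excess over $257,400 is $14,333.11 ≥ base, so the credit is $0. total $0 + $0 = $0
Oren ($276,500): Child Tax Credit: income exceeds $271,300 by $5,200, which is 2 full-or-partial $4,000 increments; reduction = 2 × $150 = $300, leaving $3,150. Low-Income Housing Credit: 11% of the $19,100 excess over $257,400 is $2,101; credit = $2,200 − $2,101 = $99. total $3,150 + $99 = $3,249
Difference: |$0 − $3,249| = $3,249.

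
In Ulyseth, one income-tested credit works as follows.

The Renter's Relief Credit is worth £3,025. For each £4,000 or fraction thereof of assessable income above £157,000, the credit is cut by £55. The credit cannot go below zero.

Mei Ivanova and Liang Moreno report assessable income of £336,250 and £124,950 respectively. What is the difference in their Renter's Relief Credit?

£2,475

Mei (£336,250): Renter's Relief Credit: income exceeds £157,000 by £179,250, which is 45 full-or-partial £4,000 increments; reduction = 45 × £55 = £2,475, leaving £550.
Liang (£124,950): Renter's Relief Credit: £124,950 is at or below the £157,000 threshold, so the full £3,025 applies.
Difference: |£550 − £3,025| = £2,475.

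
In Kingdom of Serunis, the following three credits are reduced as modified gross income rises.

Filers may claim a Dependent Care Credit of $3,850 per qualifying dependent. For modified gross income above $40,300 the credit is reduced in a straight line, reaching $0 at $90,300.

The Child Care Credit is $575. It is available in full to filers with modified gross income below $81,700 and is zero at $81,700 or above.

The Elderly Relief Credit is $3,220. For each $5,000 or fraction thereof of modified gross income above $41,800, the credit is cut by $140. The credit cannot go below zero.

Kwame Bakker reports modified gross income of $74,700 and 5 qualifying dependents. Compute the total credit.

$8,821

Dependent Care Credit: base = 5 × $3,850 = $19,250. $74,700 is $34,400 into a $50,000 phase-out range, leaving 15,600/50,000 of the credit: $19,250 × 15,600/50,000 = $6,006.
Child Care Credit: $74,700 is below the $81,700 cutoff, so the full $575 applies.
Elderly Relief Credit: income exceeds $41,800 by $32,900, which is 7 full-or-partial $5,000 increments; reduction = 7 × $140 = $980, leaving $2,240.
Total: $6,006 + $575 + $2,240 = $8,821.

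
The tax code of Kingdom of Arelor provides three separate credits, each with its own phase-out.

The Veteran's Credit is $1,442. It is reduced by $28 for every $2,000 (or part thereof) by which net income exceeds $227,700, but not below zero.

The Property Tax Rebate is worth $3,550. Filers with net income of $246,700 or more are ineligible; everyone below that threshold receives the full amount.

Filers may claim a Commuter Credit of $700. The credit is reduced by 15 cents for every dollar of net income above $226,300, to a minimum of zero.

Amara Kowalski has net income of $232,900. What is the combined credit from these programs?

$4,908

Veteran's Credit: income exceeds $227,700 by $5,200, which is 3 full-or-partial $2,000 increments; reduction = 3 × $28 = $84, leaving $1,358.
Property Tax Rebate: $232,900 is below the $246,700 cutoff, so the full $3,550 applies.
Commuter Credit: 15% of the $6,600 excess over $226,300 is $990 ≥ base, so the credit is $0.
Total: $1,358 + $3,550 + $0 = $4,908.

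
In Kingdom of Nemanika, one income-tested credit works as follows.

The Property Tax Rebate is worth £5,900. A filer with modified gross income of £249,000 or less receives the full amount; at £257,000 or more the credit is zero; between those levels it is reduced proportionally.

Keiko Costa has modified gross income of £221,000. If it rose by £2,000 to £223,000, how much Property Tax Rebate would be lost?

At £221,000 — £221,000 is at or below the £249,000 threshold, so the full £5,900 applies.
At £223,000 — £223,000 is at or below the £249,000 threshold, so the full £5,900 applies.
Lost: £5,900 − £5,900 = £0.

£0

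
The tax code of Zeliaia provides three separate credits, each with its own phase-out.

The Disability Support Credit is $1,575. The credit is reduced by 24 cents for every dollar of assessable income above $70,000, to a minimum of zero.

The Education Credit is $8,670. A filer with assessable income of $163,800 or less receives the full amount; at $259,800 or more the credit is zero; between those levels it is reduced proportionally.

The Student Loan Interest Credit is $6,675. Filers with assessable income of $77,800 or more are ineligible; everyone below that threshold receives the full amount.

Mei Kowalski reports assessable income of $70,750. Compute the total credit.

$16,740

Disability Support Credit: 24% of the $750 excess over $70,000 is $180; credit = $1,575 − $180 = $1,395.
Education Credit: $70,750 is at or below the $163,800 threshold, so the full $8,670 applies.
Student Loan Interest Credit: $70,750 is below the $77,800 cutoff, so the full $6,675 applies.
Total: $1,395 + $8,670 + $6,675 = $16,740.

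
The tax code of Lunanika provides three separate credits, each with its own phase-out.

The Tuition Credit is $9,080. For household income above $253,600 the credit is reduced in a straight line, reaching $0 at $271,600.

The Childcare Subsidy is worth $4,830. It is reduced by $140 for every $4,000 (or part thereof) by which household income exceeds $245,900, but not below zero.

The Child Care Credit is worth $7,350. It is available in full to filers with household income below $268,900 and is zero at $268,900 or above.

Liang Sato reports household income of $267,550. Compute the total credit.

$13,383

Tuition Credit: $267,550 is $13,950 into a $18,000 phase-out range, leaving 4,050/18,000 of the credit: $9,080 × 4,050/18,000 = $2,043.
Childcare Subsidy: income exceeds $245,900 by $21,650, which is 6 full-or-partial $4,000 increments; reduction = 6 × $140 = $840, leaving $3,990.
Child Care Credit: $267,550 is below the $268,900 cutoff, so the full $7,350 applies.
Total: $2,043 + $3,990 + $7,350 = $13,383.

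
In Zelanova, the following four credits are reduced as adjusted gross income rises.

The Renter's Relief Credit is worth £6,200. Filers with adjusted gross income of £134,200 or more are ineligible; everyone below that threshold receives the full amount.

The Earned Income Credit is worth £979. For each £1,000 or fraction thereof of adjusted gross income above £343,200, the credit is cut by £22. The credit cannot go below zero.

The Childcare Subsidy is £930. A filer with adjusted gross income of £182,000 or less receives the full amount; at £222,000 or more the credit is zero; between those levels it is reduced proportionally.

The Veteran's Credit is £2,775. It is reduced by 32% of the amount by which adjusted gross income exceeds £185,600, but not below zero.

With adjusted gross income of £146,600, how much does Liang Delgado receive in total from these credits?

Renter's Relief Credit: £146,600 meets or exceeds the £134,200 cutoff, so the credit is £0.
Earned Income Credit: £146,600 is at or below the £343,200 threshold, so the full £979 applies.
Childcare Subsidy: £146,600 is at or below the £182,000 threshold, so the full £930 applies.
Veteran's Credit: £146,600 is at or below the £185,600 threshold, so the full £2,775 applies.
Total: £0 + £979 + £930 + £2,775 = £4,684.

£4,684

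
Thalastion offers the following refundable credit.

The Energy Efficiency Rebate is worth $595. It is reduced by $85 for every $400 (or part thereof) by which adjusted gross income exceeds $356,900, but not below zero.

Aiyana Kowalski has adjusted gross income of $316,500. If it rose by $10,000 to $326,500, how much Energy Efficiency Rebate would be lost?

At $316,500 — $316,500 is at or below the $356,900 threshold, so the full $595 applies.
At $326,500 — $326,500 is at or below the $356,900 threshold, so the full $595 applies.
Lost: $595 − $595 = $0.

$0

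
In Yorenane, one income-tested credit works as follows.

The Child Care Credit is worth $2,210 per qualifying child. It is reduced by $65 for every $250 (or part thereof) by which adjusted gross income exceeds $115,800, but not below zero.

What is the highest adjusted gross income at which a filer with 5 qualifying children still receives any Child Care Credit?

$158,050

Full credit = 5 × $2,210 = $11,050.
After 169 increments the reduction is 169 × $65 = $10,985, leaving $65; one more increment wipes it out. Increment 169 ends at excess 169 × $250 = $42,250, so the highest qualifying income is $115,800 + $42,250 = $158,050.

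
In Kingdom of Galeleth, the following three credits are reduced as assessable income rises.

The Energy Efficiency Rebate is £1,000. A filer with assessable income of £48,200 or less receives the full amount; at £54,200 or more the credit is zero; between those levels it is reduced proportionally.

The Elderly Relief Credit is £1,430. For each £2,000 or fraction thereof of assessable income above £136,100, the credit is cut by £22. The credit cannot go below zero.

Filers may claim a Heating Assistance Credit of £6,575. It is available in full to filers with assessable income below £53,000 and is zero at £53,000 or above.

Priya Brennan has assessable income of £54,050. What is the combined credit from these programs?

Energy Efficiency Rebate: £54,050 is £5,850 into a £6,000 phase-out range, leaving 150/6,000 of the credit: £1,000 × 150/6,000 = £25.
Elderly Relief Credit: £54,050 is at or below the £136,100 threshold, so the full £1,430 applies.
Heating Assistance Credit: £54,050 meets or exceeds the £53,000 cutoff, so the credit is £0.
Total: £25 + £1,430 + £0 = £1,455.

£1,455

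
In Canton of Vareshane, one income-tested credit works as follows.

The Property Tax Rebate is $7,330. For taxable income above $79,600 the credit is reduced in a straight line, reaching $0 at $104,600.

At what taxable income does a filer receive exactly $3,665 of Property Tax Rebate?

$3,665 is 3,665/7,330 of the full $7,330, so 3,665/7,330 of the $25,000 range has been used: income = $79,600 + $25,000 × 3,665/7,330 = $92,100.

$92,100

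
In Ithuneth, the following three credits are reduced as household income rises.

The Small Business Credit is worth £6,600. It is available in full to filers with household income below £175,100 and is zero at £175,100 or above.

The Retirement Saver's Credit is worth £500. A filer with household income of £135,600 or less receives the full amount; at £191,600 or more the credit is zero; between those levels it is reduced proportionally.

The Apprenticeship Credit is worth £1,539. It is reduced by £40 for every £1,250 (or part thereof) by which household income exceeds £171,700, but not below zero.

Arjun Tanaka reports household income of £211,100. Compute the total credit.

£259

Small Business Credit: £211,100 meets or exceeds the £175,100 cutoff, so the credit is £0.
Retirement Saver's Credit: £211,100 is at or above £191,600, so the credit is £0.
Apprenticeship Credit: income exceeds £171,700 by £39,400, which is 32 full-or-partial £1,250 increments; reduction = 32 × £40 = £1,280, leaving £259.
Total: £0 + £0 + £259 = £259.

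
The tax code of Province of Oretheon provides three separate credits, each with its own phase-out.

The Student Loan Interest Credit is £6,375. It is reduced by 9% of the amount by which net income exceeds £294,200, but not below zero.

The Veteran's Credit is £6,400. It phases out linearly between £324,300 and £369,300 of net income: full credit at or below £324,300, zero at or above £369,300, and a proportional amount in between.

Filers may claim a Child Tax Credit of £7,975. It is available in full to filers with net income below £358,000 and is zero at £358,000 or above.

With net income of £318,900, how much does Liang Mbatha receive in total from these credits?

£18,527

Student Loan Interest Credit: 9% of the £24,700 excess over £294,200 is £2,223; credit = £6,375 − £2,223 = £4,152.
Veteran's Credit: £318,900 is at or below the £324,300 threshold, so the full £6,400 applies.
Child Tax Credit: £318,900 is below the £358,000 cutoff, so the full £7,975 applies.
Total: £4,152 + £6,400 + £7,975 = £18,527.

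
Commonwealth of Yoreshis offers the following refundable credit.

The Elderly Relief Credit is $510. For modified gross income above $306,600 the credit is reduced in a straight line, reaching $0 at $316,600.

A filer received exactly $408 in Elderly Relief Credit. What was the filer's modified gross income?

$308,600

$408 is 408/510 of the full $510, so 102/510 of the $10,000 range has been used: income = $306,600 + $10,000 × 102/510 = $308,600.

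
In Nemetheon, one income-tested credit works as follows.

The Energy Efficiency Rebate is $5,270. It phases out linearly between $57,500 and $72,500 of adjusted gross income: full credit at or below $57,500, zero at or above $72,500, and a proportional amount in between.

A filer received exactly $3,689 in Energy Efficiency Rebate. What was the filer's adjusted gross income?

$3,689 is 3,689/5,270 of the full $5,270, so 1,581/5,270 of the $15,000 range has been used: income = $57,500 + $15,000 × 1,581/5,270 = $62,000.

$62,000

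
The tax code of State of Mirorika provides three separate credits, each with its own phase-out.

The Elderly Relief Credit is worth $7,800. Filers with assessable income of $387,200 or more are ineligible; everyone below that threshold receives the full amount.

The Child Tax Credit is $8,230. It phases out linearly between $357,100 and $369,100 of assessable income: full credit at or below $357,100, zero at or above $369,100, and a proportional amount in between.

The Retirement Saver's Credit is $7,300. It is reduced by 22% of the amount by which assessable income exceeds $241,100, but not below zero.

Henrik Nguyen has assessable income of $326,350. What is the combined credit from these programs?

Elderly Relief Credit: $326,350 is below the $387,200 cutoff, so the full $7,800 applies.
Child Tax Credit: $326,350 is at or below the $357,100 threshold, so the full $8,230 applies.
Retirement Saver's Credit: 22% of the $85,250 excess over $241,100 is $18,755 ≥ base, so the credit is $0.
Total: $7,800 + $8,230 + $0 = $16,030.

$16,030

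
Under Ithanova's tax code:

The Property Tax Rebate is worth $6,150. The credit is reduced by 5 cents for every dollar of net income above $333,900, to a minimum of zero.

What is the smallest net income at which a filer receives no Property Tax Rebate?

The credit falls by 5% of each dollar above $333,900, so it reaches zero when the excess is $6,150 / 5% = $123,000: income = $333,900 + $123,000 = $456,900.

$456,900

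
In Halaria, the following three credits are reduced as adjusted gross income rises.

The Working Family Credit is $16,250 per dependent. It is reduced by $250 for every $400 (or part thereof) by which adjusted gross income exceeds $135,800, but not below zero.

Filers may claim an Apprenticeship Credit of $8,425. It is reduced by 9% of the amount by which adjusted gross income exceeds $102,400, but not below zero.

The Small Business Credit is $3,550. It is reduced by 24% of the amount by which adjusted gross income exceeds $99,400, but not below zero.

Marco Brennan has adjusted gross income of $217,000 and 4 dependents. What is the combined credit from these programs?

$14,250

Working Family Credit: base = 4 × $16,250 = $65,000. income exceeds $135,800 by $81,200, which is 203 full-or-partial $400 increments; reduction = 203 × $250 = $50,750, leaving $14,250.
Apprenticeship Credit: 9% of the $114,600 excess over $102,400 is $10,314 ≥ base, so the credit is $0.
Small Business Credit: 24% of the $117,600 excess over $99,400 is $28,224 ≥ base, so the credit is $0.
Total: $14,250 + $0 + $0 = $14,250.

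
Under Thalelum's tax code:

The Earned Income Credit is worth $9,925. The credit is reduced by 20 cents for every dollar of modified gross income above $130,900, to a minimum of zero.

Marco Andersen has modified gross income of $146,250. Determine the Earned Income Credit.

Earned Income Credit: 20% of the $15,350 excess over $130,900 is $3,070; credit = $9,925 − $3,070 = $6,855.

$6,855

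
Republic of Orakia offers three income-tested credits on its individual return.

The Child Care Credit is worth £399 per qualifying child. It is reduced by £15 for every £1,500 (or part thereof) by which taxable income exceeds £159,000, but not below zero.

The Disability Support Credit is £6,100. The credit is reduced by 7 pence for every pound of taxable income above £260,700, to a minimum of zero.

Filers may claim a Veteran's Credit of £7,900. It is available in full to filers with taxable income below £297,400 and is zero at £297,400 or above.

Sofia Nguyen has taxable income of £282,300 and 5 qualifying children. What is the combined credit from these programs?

Child Care Credit: base = 5 × £399 = £1,995. income exceeds £159,000 by £123,300, which is 83 full-or-partial £1,500 increments; reduction = 83 × £15 = £1,245, leaving £750.
Disability Support Credit: 7% of the £21,600 excess over £260,700 is £1,512; credit = £6,100 − £1,512 = £4,588.
Veteran's Credit: £282,300 is below the £297,400 cutoff, so the full £7,900 applies.
Total: £750 + £4,588 + £7,900 = £13,238.

£13,238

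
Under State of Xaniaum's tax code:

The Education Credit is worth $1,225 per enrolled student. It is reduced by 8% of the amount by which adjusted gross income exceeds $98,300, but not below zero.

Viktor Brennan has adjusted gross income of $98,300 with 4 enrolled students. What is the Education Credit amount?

Education Credit: base = 4 × $1,225 = $4,900. $98,300 is at or below the $98,300 threshold, so the full $4,900 applies.

$4,900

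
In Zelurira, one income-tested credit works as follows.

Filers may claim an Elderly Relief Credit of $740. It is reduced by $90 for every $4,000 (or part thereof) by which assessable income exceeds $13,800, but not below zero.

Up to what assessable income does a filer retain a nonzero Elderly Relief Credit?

After 8 increments the reduction is 8 × $90 = $720, leaving $20; one more increment wipes it out. Increment 8 ends at excess 8 × $4,000 = $32,000, so the highest qualifying income is $13,800 + $32,000 = $45,800.

$45,800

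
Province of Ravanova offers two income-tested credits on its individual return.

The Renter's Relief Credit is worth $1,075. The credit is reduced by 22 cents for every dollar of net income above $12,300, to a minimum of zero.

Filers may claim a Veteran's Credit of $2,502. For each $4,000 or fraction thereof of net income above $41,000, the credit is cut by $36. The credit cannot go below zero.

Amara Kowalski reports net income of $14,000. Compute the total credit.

$3,203

Renter's Relief Credit: 22% of the $1,700 excess over $12,300 is $374; credit = $1,075 − $374 = $701.
Veteran's Credit: $14,000 is at or below the $41,000 threshold, so the full $2,502 applies.
Total: $701 + $2,502 = $3,203.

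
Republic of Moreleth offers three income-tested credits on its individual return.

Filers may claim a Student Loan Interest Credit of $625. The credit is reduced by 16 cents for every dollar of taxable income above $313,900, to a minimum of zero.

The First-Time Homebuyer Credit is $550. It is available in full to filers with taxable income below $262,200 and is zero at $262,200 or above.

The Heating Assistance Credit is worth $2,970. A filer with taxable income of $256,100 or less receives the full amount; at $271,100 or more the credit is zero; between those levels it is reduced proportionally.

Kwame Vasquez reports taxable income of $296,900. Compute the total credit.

$625

Student Loan Interest Credit: $296,900 is at or below the $313,900 threshold, so the full $625 applies.
First-Time Homebuyer Credit: $296,900 meets or exceeds the $262,200 cutoff, so the credit is $0.
Heating Assistance Credit: $296,900 is at or above $271,100, so the credit is $0.
Total: $625 + $0 + $0 = $625.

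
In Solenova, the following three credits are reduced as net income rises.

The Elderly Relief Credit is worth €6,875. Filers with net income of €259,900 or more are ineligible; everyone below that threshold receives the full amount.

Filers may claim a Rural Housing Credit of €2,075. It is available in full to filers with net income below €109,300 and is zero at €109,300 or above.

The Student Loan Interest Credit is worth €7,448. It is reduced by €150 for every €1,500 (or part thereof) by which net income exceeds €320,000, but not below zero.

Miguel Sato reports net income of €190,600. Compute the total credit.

€14,323

Elderly Relief Credit: €190,600 is below the €259,900 cutoff, so the full €6,875 applies.
Rural Housing Credit: €190,600 meets or exceeds the €109,300 cutoff, so the credit is €0.
Student Loan Interest Credit: €190,600 is at or below the €320,000 threshold, so the full €7,448 applies.
Total: €6,875 + €0 + €7,448 = €14,323.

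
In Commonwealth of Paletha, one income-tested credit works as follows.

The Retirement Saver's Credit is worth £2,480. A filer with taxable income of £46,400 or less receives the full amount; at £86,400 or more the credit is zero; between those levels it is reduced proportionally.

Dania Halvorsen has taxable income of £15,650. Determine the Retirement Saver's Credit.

Retirement Saver's Credit: £15,650 is at or below the £46,400 threshold, so the full £2,480 applies.

£2,480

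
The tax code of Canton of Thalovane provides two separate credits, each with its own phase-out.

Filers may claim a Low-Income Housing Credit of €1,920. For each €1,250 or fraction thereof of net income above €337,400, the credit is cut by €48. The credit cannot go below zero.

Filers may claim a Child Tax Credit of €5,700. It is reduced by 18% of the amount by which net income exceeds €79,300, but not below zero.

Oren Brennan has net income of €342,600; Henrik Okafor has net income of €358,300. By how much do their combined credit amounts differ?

Oren (€342,600): Low-Income Housing Credit: income exceeds €337,400 by €5,200, which is 5 full-or-partial €1,250 increments; reduction = 5 × €48 = €240, leaving €1,680. Child Tax Credit: 18% of the €263,300 excess over €79,300 is €47,394 ≥ base, so the credit is €0. total €1,680 + €0 = €1,680
Henrik (€358,300): Low-Income Housing Credit: income exceeds €337,400 by €20,900, which is 17 full-or-partial €1,250 increments; reduction = 17 × €48 = €816, leaving €1,104. Child Tax Credit: 18% of the €279,000 excess over €79,300 is €50,220 ≥ base, so the credit is €0. total €1,104 + €0 = €1,104
Difference: |€1,680 − €1,104| = €576.

€576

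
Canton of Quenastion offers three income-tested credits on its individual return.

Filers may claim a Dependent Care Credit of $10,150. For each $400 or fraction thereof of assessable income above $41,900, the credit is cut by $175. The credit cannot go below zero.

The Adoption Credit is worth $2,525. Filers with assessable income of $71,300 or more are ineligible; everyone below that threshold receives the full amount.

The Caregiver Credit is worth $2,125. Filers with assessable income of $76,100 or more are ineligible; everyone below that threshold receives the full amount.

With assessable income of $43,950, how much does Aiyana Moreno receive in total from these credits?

Dependent Care Credit: income exceeds $41,900 by $2,050, which is 6 full-or-partial $400 increments; reduction = 6 × $175 = $1,050, leaving $9,100.
Adoption Credit: $43,950 is below the $71,300 cutoff, so the full $2,525 applies.
Caregiver Credit: $43,950 is below the $76,100 cutoff, so the full $2,125 applies.
Total: $9,100 + $2,525 + $2,125 = $13,750.

$13,750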